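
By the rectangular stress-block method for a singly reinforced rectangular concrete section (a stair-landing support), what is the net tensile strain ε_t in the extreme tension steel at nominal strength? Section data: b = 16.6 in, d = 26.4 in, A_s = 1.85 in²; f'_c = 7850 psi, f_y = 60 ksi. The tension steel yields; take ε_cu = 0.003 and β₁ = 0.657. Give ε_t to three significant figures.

ε_t ≈ 0.0489

a = A_s f_y/(0.85 f'_c b) = 1.002 in.
β₁ = 0.657, so c = a/β₁ = 1.002/0.657 = 1.525 in.
From the linear strain diagram with ε_cu = 0.003: ε_t = 0.003 (d − c)/c = 0.003 × (26.4 − 1.525)/1.525 = 0.0489.
Since ε_t ≥ 0.005, the section is tension-controlled.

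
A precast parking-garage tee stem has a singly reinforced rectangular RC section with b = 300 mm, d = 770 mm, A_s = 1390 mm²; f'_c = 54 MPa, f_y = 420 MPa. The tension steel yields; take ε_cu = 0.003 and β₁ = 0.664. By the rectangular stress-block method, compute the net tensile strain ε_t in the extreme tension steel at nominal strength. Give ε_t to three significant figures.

a = A_s f_y/(0.85 f'_c b) = 42.40 mm.
β₁ = 0.664, so c = a/β₁ = 42.40/0.664 = 63.86 mm.
From the linear strain diagram with ε_cu = 0.003: ε_t = 0.003 (d − c)/c = 0.003 × (770 − 63.86)/63.86 = 0.0332.
Since ε_t ≥ 0.005, the section is tension-controlled.

ε_t ≈ 0.0332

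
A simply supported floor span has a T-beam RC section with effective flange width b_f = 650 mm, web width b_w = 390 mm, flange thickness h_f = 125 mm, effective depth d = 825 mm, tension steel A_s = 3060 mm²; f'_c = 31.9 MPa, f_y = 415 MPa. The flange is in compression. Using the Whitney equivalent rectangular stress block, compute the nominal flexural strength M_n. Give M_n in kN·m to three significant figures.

M_n ≈ 1000 kN·m

Tension: T = A_s f_y = 3060 × 415 = 1269900 N.
Try a within the flange: a = T/(0.85 f'_c b_f) = 1269900/(0.85 × 31.9 × 650) = 72.05 mm.
Since a = 72.05 ≤ h_f = 125 mm, the stress block lies entirely in the flange; analyse as a rectangular beam of width b_f.
M_n = T(d − a/2) = 1269900 × (825 − 36.025) = 1001.92 × 10⁶ N·mm.
M_n = 1001.92 kN·m.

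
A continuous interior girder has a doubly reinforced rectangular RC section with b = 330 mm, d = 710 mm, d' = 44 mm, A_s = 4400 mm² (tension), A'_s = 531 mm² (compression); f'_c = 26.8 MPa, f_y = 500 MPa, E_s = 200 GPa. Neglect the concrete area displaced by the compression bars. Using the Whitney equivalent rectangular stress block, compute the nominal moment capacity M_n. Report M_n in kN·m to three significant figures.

Assume both tension and compression steel yield.
Net tension couple steel: A_s − A'_s = 3869 mm².
a = (A_s − A'_s) f_y / (0.85 f'_c b) = 1934500/(0.85 × 26.8 × 330) = 257.34 mm.
c = a/β₁ = 257.34/0.85 = 302.75 mm; ε'_s = 0.003(c − d')/c = 0.0026 ≥ f_y/E_s = 0.0025, so compression steel does yield.
M_n = (A_s − A'_s) f_y (d − a/2) + A'_s f_y (d − d') = [1934500 × (710 − 128.67) + 265500 × (710 − 44)] × 10⁻⁶ = 1124.58 + 176.82 = 1301.40 kN·m.

M_n ≈ 1300 kN·m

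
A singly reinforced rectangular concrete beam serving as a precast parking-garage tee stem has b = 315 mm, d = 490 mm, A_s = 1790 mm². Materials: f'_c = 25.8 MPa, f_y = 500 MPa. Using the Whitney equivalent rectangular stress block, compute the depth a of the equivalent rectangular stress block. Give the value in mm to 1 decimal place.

T = A_s f_y = 1790 × 500 = 895000 N = 895 kN.
Setting C = 0.85 f'_c a b equal to T: a = 895000/(0.85 × 25.8 × 315) = 129.6 mm.

a ≈ 129.6 mm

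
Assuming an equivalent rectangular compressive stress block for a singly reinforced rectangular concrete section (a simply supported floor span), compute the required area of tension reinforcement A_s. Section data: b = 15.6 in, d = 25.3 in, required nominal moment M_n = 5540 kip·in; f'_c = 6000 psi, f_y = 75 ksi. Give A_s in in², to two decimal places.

A_s ≈ 3.10 in²

From M_n = 0.85 f'_c a b (d − a/2):
a = d − √(d² − 2M_n/(0.85 f'_c b)) = 25.3 − √(25.3² − 2 × 5540/(0.85 × 6 × 15.6)) = 2.921 in.
A_s = 0.85 f'_c a b / f_y = 0.85 × 6 × 2.921 × 15.6 / 75 = 3.099 in².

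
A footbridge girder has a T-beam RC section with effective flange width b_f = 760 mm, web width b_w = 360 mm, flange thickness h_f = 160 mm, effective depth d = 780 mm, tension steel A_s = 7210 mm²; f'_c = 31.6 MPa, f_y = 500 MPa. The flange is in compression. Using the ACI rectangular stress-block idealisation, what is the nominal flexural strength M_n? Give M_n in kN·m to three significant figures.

M_n ≈ 2490 kN·m

Tension: T = A_s f_y = 7210 × 500 = 3605000 N.
Try a within the flange: a = T/(0.85 f'_c b_f) = 3605000/(0.85 × 31.6 × 760) = 176.60 mm.
a = 176.60 > h_f = 160 mm: the block extends into the web. Split into flange-overhang and web parts.
C_f = 0.85 f'_c (b_f − b_w) h_f = 0.85 × 31.6 × (760 − 360) × 160 = 1719040 N.
Remaining web compression depth: a_w = (T − C_f)/(0.85 f'_c b_w) = (3605000 − 1719040)/(0.85 × 31.6 × 360) = 195.04 mm.
M_n = C_f(d − h_f/2) + (T − C_f)(d − a_w/2) = 1719040 × (780 − 80) + 1885960 × (780 − 97.52) = 1203.33 + 1287.13 = 2490.46 × 10⁶ N·mm.
M_n = 2490.46 kN·m.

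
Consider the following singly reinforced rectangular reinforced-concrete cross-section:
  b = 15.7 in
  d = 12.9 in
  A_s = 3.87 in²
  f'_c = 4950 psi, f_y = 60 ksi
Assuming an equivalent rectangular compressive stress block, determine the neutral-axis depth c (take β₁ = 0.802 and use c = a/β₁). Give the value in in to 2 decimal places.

T = A_s f_y = 3.87 × 60 = 232.2 kips.
a = T/(0.85 f'_c b) = 232.2/(0.85 × 4.95 × 15.7) = 3.5151 in.
With β₁ = 0.802, c = a/β₁ = 3.5151/0.802 = 4.38 in.

c ≈ 4.38 in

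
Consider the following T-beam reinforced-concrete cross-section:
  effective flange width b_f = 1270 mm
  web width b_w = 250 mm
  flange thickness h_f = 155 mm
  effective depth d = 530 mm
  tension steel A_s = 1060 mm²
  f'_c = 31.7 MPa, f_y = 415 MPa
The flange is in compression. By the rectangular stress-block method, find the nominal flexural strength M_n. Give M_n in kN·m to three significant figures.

M_n ≈ 230 kN·m

Tension: T = A_s f_y = 1060 × 415 = 439900 N.
Try a within the flange: a = T/(0.85 f'_c b_f) = 439900/(0.85 × 31.7 × 1270) = 12.85 mm.
Since a = 12.85 ≤ h_f = 155 mm, the stress block lies entirely in the flange; analyse as a rectangular beam of width b_f.
M_n = T(d − a/2) = 439900 × (530 − 6.425) = 230.32 × 10⁶ N·mm.
M_n = 230.32 kN·m.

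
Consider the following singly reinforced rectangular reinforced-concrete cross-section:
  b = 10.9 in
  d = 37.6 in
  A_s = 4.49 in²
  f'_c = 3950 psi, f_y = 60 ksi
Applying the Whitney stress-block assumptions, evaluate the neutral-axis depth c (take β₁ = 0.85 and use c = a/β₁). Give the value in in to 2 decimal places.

T = A_s f_y = 4.49 × 60 = 269.4 kips.
a = T/(0.85 f'_c b) = 269.4/(0.85 × 3.95 × 10.9) = 7.3613 in.
With β₁ = 0.85, c = a/β₁ = 7.3613/0.85 = 8.66 in.

c ≈ 8.66 in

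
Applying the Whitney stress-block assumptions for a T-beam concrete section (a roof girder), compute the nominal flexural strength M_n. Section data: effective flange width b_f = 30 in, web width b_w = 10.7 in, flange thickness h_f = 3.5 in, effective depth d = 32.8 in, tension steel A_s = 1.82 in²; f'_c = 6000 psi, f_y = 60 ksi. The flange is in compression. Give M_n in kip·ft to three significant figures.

Tension: T = A_s f_y = 1.82 × 60 = 109.2 kips.
Try a within the flange: a = T/(0.85 f'_c b_f) = 109.2/(0.85 × 6 × 30) = 0.714 in.
Since a = 0.714 ≤ h_f = 3.5 in, the stress block lies entirely in the flange; analyse as a rectangular beam of width b_f.
M_n = T(d − a/2) = 109.2 × (32.8 − 0.357) = 3542.8 kip·in.
M_n = 3542.8/12 = 295.23 kip·ft.

M_n ≈ 295 kip·ft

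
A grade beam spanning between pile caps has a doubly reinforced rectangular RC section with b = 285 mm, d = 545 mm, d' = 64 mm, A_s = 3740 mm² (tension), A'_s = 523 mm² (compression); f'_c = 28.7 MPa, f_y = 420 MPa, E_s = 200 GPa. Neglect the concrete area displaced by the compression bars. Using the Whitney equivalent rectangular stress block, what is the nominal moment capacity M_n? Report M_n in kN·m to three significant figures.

Assume both tension and compression steel yield.
Net tension couple steel: A_s − A'_s = 3217 mm².
a = (A_s − A'_s) f_y / (0.85 f'_c b) = 1351140/(0.85 × 28.7 × 285) = 194.34 mm.
c = a/β₁ = 194.34/0.845 = 229.99 mm; ε'_s = 0.003(c − d')/c = 0.0022 ≥ f_y/E_s = 0.0021, so compression steel does yield.
M_n = (A_s − A'_s) f_y (d − a/2) + A'_s f_y (d − d') = [1351140 × (545 − 97.17) + 219660 × (545 − 64)] × 10⁻⁶ = 605.08 + 105.66 = 710.74 kN·m.

M_n ≈ 711 kN·m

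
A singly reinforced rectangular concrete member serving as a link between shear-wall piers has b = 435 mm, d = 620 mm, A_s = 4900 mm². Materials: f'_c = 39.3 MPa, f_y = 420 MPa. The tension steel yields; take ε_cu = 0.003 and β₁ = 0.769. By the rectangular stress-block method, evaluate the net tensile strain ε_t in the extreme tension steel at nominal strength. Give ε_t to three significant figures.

ε_t ≈ 0.00710

a = A_s f_y/(0.85 f'_c b) = 141.63 mm.
β₁ = 0.769, so c = a/β₁ = 141.63/0.769 = 184.17 mm.
From the linear strain diagram with ε_cu = 0.003: ε_t = 0.003 (d − c)/c = 0.003 × (620 − 184.17)/184.17 = 0.00710.
Since ε_t ≥ 0.005, the section is tension-controlled.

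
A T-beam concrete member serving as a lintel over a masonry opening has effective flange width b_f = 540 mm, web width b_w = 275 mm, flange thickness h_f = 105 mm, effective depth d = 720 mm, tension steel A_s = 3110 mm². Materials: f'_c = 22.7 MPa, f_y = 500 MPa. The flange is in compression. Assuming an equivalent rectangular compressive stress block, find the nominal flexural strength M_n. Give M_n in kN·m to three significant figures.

M_n ≈ 994 kN·m

Tension: T = A_s f_y = 3110 × 500 = 1555000 N.
Try a within the flange: a = T/(0.85 f'_c b_f) = 1555000/(0.85 × 22.7 × 540) = 149.24 mm.
a = 149.24 > h_f = 105 mm: the block extends into the web. Split into flange-overhang and web parts.
C_f = 0.85 f'_c (b_f − b_w) h_f = 0.85 × 22.7 × (540 − 275) × 105 = 536883 N.
Remaining web compression depth: a_w = (T − C_f)/(0.85 f'_c b_w) = (1555000 − 536883)/(0.85 × 22.7 × 275) = 191.88 mm.
M_n = C_f(d − h_f/2) + (T − C_f)(d − a_w/2) = 536883 × (720 − 52.5) + 1018117 × (720 − 95.94) = 358.37 + 635.37 = 993.74 × 10⁶ N·mm.
M_n = 993.74 kN·m.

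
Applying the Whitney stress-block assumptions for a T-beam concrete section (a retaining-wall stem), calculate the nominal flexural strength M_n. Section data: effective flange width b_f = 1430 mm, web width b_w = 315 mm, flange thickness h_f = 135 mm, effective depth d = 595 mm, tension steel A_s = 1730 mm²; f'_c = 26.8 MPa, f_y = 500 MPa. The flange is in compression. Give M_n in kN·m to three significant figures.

M_n ≈ 503 kN·m

Tension: T = A_s f_y = 1730 × 500 = 865000 N.
Try a within the flange: a = T/(0.85 f'_c b_f) = 865000/(0.85 × 26.8 × 1430) = 26.55 mm.
Since a = 26.55 ≤ h_f = 135 mm, the stress block lies entirely in the flange; analyse as a rectangular beam of width b_f.
M_n = T(d − a/2) = 865000 × (595 − 13.275) = 503.19 × 10⁶ N·mm.
M_n = 503.19 kN·m.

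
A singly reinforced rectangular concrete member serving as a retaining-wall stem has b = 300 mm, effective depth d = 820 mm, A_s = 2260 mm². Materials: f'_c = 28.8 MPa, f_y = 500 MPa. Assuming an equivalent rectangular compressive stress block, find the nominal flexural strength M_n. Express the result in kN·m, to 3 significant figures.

T = A_s f_y = 2260 × 500 = 1130000 N = 1130 kN.
From C = T: a = T/(0.85 f'_c b) = 1130000/(0.85 × 28.8 × 300) = 153.87 mm.
M_n = T(d − a/2) = 1130 kN × (820 − 76.935) mm = 839.66 kN·m.

M_n ≈ 840 kN·m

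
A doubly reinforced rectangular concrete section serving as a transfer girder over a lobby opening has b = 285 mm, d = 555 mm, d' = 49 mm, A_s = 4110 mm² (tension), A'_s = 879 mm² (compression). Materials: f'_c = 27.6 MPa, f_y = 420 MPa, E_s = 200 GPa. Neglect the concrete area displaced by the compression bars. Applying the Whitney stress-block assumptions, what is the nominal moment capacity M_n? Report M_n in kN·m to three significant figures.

M_n ≈ 802 kN·m

Assume both tension and compression steel yield.
Net tension couple steel: A_s − A'_s = 3231 mm².
a = (A_s − A'_s) f_y / (0.85 f'_c b) = 1357020/(0.85 × 27.6 × 285) = 202.96 mm.
c = a/β₁ = 202.96/0.85 = 238.78 mm; ε'_s = 0.003(c − d')/c = 0.0024 ≥ f_y/E_s = 0.0021, so compression steel does yield.
M_n = (A_s − A'_s) f_y (d − a/2) + A'_s f_y (d − d') = [1357020 × (555 − 101.48) + 369180 × (555 − 49)] × 10⁻⁶ = 615.44 + 186.81 = 802.25 kN·m.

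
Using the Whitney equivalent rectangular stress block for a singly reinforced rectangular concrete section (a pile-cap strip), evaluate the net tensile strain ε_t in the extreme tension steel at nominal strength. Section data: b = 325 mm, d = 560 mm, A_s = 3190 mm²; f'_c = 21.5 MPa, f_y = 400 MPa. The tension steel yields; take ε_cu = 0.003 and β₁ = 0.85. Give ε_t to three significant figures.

a = A_s f_y/(0.85 f'_c b) = 214.84 mm.
β₁ = 0.85, so c = a/β₁ = 214.84/0.85 = 252.75 mm.
From the linear strain diagram with ε_cu = 0.003: ε_t = 0.003 (d − c)/c = 0.003 × (560 − 252.75)/252.75 = 0.00365.
ε_t < 0.004 — the section is over-reinforced for flexure under ACI limits.

ε_t ≈ 0.00365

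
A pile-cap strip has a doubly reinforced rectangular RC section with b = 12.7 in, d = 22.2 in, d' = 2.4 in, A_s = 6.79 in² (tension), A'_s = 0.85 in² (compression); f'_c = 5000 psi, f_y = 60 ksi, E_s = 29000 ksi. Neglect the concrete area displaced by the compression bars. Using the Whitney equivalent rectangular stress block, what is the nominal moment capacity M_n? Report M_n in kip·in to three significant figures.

M_n ≈ 7750 kip·in

Assume both steels yield.
a = (A_s − A'_s) f_y/(0.85 f'_c b) = (6.79 − 0.85) × 60/(0.85 × 5 × 12.7) = 6.603 in.
c = a/β₁ = 6.603/0.8 = 8.254 in; ε'_s = 0.003(c − d')/c = 0.0021 ≥ ε_y = 0.0021, so the compression steel yields.
M_n = (A_s − A'_s) f_y (d − a/2) + A'_s f_y (d − d') = 356.4 × (22.2 − 3.3015) + 51 × (22.2 − 2.4) = 6735.4 + 1009.8 = 7745.2 kip·in.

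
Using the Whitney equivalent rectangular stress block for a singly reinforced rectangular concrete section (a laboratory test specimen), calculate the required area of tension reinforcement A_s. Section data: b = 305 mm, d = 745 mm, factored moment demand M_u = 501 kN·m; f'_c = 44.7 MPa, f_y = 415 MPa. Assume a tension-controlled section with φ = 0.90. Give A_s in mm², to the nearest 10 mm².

M_n = M_u/φ = 501/0.90 = 556.667 kN·m.
With M_n = 0.85 f'_c a b (d − a/2), solve the quadratic for a:
a = d − √(d² − 2M_n/(0.85 f'_c b)) = 745 − √(745² − 2 × 556.667×10⁶/(0.85 × 44.7 × 305)) = 67.54 mm.
A_s = 0.85 f'_c a b / f_y = 0.85 × 44.7 × 67.54 × 305 / 415 = 1886.0 mm².

A_s ≈ 1890 mm²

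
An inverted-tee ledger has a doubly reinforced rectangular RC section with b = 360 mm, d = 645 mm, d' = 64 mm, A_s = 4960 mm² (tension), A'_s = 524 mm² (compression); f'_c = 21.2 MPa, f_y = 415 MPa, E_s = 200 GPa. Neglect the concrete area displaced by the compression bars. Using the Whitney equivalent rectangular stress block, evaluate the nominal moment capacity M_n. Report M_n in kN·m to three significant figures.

Assume both tension and compression steel yield.
Net tension couple steel: A_s − A'_s = 4436 mm².
a = (A_s − A'_s) f_y / (0.85 f'_c b) = 1840940/(0.85 × 21.2 × 360) = 283.78 mm.
c = a/β₁ = 283.78/0.85 = 333.86 mm; ε'_s = 0.003(c − d')/c = 0.0024 ≥ f_y/E_s = 0.0021, so compression steel does yield.
M_n = (A_s − A'_s) f_y (d − a/2) + A'_s f_y (d − d') = [1840940 × (645 − 141.89) + 217460 × (645 − 64)] × 10⁻⁶ = 926.20 + 126.34 = 1052.54 kN·m.

M_n ≈ 1050 kN·m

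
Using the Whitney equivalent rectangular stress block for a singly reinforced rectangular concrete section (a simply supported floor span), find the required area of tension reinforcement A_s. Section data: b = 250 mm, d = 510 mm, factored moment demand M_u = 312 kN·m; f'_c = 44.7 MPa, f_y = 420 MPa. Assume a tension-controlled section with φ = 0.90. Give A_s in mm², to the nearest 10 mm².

M_n = M_u/φ = 312/0.90 = 346.667 kN·m.
With M_n = 0.85 f'_c a b (d − a/2), solve the quadratic for a:
a = d − √(d² − 2M_n/(0.85 f'_c b)) = 510 − √(510² − 2 × 346.667×10⁶/(0.85 × 44.7 × 250)) = 77.44 mm.
A_s = 0.85 f'_c a b / f_y = 0.85 × 44.7 × 77.44 × 250 / 420 = 1751.4 mm².

A_s ≈ 1750 mm²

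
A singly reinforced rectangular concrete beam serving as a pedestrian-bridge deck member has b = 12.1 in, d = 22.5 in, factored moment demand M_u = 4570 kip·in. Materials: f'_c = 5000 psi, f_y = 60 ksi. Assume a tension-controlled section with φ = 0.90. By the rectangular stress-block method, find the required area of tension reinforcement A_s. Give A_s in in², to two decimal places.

A_s ≈ 4.22 in²

M_n = M_u/φ = 4570/0.90 = 5077.78 kip·in.
From M_n = 0.85 f'_c a b (d − a/2):
a = d − √(d² − 2M_n/(0.85 f'_c b)) = 22.5 − √(22.5² − 2 × 5077.78/(0.85 × 5 × 12.1)) = 4.928 in.
A_s = 0.85 f'_c a b / f_y = 0.85 × 5 × 4.928 × 12.1 / 60 = 4.224 in².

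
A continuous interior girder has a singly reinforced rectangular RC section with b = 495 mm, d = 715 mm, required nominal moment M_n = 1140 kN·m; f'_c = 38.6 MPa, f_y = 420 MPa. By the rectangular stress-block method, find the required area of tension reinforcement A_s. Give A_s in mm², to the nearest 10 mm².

With M_n = 0.85 f'_c a b (d − a/2), solve the quadratic for a:
a = d − √(d² − 2M_n/(0.85 f'_c b)) = 715 − √(715² − 2 × 1140×10⁶/(0.85 × 38.6 × 495)) = 106.03 mm.
A_s = 0.85 f'_c a b / f_y = 0.85 × 38.6 × 106.03 × 495 / 420 = 4100.1 mm².

A_s ≈ 4100 mm²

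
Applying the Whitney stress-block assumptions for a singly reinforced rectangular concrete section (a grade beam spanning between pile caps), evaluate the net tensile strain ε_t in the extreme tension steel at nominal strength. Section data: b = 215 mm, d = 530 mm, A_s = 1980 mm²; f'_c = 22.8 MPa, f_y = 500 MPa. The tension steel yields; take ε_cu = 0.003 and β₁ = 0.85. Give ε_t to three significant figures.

a = A_s f_y/(0.85 f'_c b) = 237.60 mm.
β₁ = 0.85, so c = a/β₁ = 237.60/0.85 = 279.53 mm.
From the linear strain diagram with ε_cu = 0.003: ε_t = 0.003 (d − c)/c = 0.003 × (530 − 279.53)/279.53 = 0.00269.
ε_t < 0.004 — the section is over-reinforced for flexure under ACI limits.

ε_t ≈ 0.00269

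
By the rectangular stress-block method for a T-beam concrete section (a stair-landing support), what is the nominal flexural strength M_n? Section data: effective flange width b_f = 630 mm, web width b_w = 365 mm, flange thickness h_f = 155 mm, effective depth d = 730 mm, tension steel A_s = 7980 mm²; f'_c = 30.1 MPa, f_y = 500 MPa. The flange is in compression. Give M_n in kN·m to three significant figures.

M_n ≈ 2370 kN·m

Tension: T = A_s f_y = 7980 × 500 = 3990000 N.
Try a within the flange: a = T/(0.85 f'_c b_f) = 3990000/(0.85 × 30.1 × 630) = 247.54 mm.
a = 247.54 > h_f = 155 mm: the block extends into the web. Split into flange-overhang and web parts.
C_f = 0.85 f'_c (b_f − b_w) h_f = 0.85 × 30.1 × (630 − 365) × 155 = 1050904 N.
Remaining web compression depth: a_w = (T − C_f)/(0.85 f'_c b_w) = (3990000 − 1050904)/(0.85 × 30.1 × 365) = 314.73 mm.
M_n = C_f(d − h_f/2) + (T − C_f)(d − a_w/2) = 1050904 × (730 − 77.5) + 2939096 × (730 − 157.365) = 685.71 + 1683.03 = 2368.74 × 10⁶ N·mm.
M_n = 2368.74 kN·m.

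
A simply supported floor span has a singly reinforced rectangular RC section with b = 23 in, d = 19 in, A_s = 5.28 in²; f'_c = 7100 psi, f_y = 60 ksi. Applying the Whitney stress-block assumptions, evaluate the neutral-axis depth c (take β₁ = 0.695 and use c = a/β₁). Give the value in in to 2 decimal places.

T = A_s f_y = 5.28 × 60 = 316.8 kips.
a = T/(0.85 f'_c b) = 316.8/(0.85 × 7.1 × 23) = 2.2823 in.
With β₁ = 0.695, c = a/β₁ = 2.2823/0.695 = 3.28 in.

c ≈ 3.28 in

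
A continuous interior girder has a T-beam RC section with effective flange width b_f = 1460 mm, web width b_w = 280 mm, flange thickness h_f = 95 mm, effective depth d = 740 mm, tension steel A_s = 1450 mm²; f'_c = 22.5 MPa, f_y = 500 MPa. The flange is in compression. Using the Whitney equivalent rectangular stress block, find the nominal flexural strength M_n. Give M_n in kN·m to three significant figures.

Tension: T = A_s f_y = 1450 × 500 = 725000 N.
Try a within the flange: a = T/(0.85 f'_c b_f) = 725000/(0.85 × 22.5 × 1460) = 25.96 mm.
Since a = 25.96 ≤ h_f = 95 mm, the stress block lies entirely in the flange; analyse as a rectangular beam of width b_f.
M_n = T(d − a/2) = 725000 × (740 − 12.98) = 527.09 × 10⁶ N·mm.
M_n = 527.09 kN·m.

M_n ≈ 527 kN·m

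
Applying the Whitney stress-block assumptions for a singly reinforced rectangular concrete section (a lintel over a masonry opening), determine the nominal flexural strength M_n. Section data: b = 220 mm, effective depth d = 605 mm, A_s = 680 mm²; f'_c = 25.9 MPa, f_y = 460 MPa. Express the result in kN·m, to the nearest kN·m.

T = A_s f_y = 680 × 460 = 312800 N = 312.8 kN.
From C = T: a = T/(0.85 f'_c b) = 312800/(0.85 × 25.9 × 220) = 64.58 mm.
M_n = T(d − a/2) = 312.8 kN × (605 − 32.29) mm = 179.14 kN·m.

M_n ≈ 179 kN·m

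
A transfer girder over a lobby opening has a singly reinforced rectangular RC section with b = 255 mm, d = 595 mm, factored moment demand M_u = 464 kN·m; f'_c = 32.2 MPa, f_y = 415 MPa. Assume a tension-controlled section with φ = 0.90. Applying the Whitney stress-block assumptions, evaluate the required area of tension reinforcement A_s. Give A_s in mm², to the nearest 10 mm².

M_n = M_u/φ = 464/0.90 = 515.556 kN·m.
With M_n = 0.85 f'_c a b (d − a/2), solve the quadratic for a:
a = d − √(d² − 2M_n/(0.85 f'_c b)) = 595 − √(595² − 2 × 515.556×10⁶/(0.85 × 32.2 × 255)) = 140.81 mm.
A_s = 0.85 f'_c a b / f_y = 0.85 × 32.2 × 140.81 × 255 / 415 = 2368.1 mm².

A_s ≈ 2370 mm²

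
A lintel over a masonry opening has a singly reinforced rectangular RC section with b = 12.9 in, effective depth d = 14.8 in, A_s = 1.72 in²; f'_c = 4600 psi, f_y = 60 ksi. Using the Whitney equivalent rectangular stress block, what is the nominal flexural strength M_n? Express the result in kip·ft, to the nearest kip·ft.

M_n ≈ 118 kip·ft

T = A_s f_y = 1.72 × 60 = 103.2 kips.
a = T/(0.85 f'_c b) = 103.2/(0.85 × 4.6 × 12.9) = 2.046 in.
M_n = T(d − a/2) = 103.2 × (14.8 − 1.023) = 1421.8 kip·in = 1421.8/12 = 118.48 kip·ft.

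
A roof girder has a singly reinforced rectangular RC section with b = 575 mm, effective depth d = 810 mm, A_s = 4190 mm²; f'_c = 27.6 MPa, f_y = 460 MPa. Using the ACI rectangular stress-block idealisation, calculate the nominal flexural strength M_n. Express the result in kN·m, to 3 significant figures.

T = A_s f_y = 4190 × 460 = 1927400 N = 1927.4 kN.
From C = T: a = T/(0.85 f'_c b) = 1927400/(0.85 × 27.6 × 575) = 142.88 mm.
M_n = T(d − a/2) = 1927.4 kN × (810 − 71.44) mm = 1423.50 kN·m.

M_n ≈ 1420 kN·m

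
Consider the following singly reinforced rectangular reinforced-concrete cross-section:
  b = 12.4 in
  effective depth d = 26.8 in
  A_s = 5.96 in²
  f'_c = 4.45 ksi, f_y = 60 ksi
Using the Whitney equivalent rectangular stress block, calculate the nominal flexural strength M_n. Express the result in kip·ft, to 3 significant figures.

M_n ≈ 685 kip·ft

T = A_s f_y = 5.96 × 60 = 357.6 kips.
a = T/(0.85 f'_c b) = 357.6/(0.85 × 4.45 × 12.4) = 7.624 in.
M_n = T(d − a/2) = 357.6 × (26.8 − 3.812) = 8220.5 kip·in = 8220.5/12 = 685.04 kip·ft.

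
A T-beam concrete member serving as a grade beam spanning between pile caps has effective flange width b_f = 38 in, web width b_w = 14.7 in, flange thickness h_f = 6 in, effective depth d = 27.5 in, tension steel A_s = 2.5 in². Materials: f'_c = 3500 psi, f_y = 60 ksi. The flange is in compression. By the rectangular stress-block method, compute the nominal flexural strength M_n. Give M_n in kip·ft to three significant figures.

Tension: T = A_s f_y = 2.5 × 60 = 150 kips.
Try a within the flange: a = T/(0.85 f'_c b_f) = 150/(0.85 × 3.5 × 38) = 1.327 in.
Since a = 1.327 ≤ h_f = 6 in, the stress block lies entirely in the flange; analyse as a rectangular beam of width b_f.
M_n = T(d − a/2) = 150 × (27.5 − 0.6635) = 4025.5 kip·in.
M_n = 4025.5/12 = 335.46 kip·ft.

M_n ≈ 335 kip·ft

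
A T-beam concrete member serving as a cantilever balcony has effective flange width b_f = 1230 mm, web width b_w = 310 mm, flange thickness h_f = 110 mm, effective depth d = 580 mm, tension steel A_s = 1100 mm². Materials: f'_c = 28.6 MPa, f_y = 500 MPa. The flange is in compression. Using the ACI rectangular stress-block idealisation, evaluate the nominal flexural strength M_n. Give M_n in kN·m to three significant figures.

M_n ≈ 314 kN·m

Tension: T = A_s f_y = 1100 × 500 = 550000 N.
Try a within the flange: a = T/(0.85 f'_c b_f) = 550000/(0.85 × 28.6 × 1230) = 18.39 mm.
Since a = 18.39 ≤ h_f = 110 mm, the stress block lies entirely in the flange; analyse as a rectangular beam of width b_f.
M_n = T(d − a/2) = 550000 × (580 − 9.195) = 313.94 × 10⁶ N·mm.
M_n = 313.94 kN·m.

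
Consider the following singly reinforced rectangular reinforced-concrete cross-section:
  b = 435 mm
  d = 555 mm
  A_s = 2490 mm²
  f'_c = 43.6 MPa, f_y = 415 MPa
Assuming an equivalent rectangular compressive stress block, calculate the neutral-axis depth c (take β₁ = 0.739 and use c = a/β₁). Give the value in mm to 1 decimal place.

T = A_s f_y = 2490 × 415 = 1033350 N = 1033.35 kN.
Setting C = 0.85 f'_c a b equal to T: a = 1033350/(0.85 × 43.6 × 435) = 64.099 mm.
With β₁ = 0.739, c = a/β₁ = 64.099/0.739 = 86.7 mm.

c ≈ 86.7 mm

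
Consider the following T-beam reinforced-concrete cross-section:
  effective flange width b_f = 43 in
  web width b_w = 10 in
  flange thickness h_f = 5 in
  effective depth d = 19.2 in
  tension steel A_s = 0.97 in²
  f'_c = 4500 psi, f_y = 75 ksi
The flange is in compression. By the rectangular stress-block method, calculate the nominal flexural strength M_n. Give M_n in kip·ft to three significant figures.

M_n ≈ 115 kip·ft

Tension: T = A_s f_y = 0.97 × 75 = 72.75 kips.
Try a within the flange: a = T/(0.85 f'_c b_f) = 72.75/(0.85 × 4.5 × 43) = 0.442 in.
Since a = 0.442 ≤ h_f = 5 in, the stress block lies entirely in the flange; analyse as a rectangular beam of width b_f.
M_n = T(d − a/2) = 72.75 × (19.2 − 0.221) = 1380.7 kip·in.
M_n = 1380.7/12 = 115.06 kip·ft.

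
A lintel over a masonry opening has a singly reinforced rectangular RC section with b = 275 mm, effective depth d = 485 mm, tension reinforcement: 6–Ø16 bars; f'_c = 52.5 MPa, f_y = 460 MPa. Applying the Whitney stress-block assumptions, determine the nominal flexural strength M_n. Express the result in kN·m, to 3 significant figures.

M_n ≈ 257 kN·m

A_s = 6 × 201 = 1206 mm².
T = A_s f_y = 1206 × 460 = 554760 N = 554.76 kN.
From C = T: a = T/(0.85 f'_c b) = 554760/(0.85 × 52.5 × 275) = 45.21 mm.
M_n = T(d − a/2) = 554.76 kN × (485 − 22.605) mm = 256.52 kN·m.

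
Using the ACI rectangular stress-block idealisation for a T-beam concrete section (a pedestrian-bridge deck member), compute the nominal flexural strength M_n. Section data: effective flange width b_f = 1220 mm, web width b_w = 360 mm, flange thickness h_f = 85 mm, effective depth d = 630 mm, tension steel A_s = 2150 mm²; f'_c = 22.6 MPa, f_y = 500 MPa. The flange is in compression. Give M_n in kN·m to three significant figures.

Tension: T = A_s f_y = 2150 × 500 = 1075000 N.
Try a within the flange: a = T/(0.85 f'_c b_f) = 1075000/(0.85 × 22.6 × 1220) = 45.87 mm.
Since a = 45.87 ≤ h_f = 85 mm, the stress block lies entirely in the flange; analyse as a rectangular beam of width b_f.
M_n = T(d − a/2) = 1075000 × (630 − 22.935) = 652.59 × 10⁶ N·mm.
M_n = 652.59 kN·m.

M_n ≈ 653 kN·m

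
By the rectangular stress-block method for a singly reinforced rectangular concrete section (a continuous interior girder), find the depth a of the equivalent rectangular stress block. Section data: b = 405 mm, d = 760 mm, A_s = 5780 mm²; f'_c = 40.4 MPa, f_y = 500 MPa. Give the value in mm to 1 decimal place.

T = A_s f_y = 5780 × 500 = 2890000 N = 2890 kN.
Setting C = 0.85 f'_c a b equal to T: a = 2890000/(0.85 × 40.4 × 405) = 207.8 mm.

a ≈ 207.8 mm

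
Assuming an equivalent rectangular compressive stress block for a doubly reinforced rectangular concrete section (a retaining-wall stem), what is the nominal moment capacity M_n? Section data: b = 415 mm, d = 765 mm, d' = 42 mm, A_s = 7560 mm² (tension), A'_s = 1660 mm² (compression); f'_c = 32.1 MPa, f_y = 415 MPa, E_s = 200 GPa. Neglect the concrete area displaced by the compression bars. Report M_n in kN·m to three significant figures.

M_n ≈ 2110 kN·m

Assume both tension and compression steel yield.
Net tension couple steel: A_s − A'_s = 5900 mm².
a = (A_s − A'_s) f_y / (0.85 f'_c b) = 2448500/(0.85 × 32.1 × 415) = 216.24 mm.
c = a/β₁ = 216.24/0.821 = 263.39 mm; ε'_s = 0.003(c − d')/c = 0.0025 ≥ f_y/E_s = 0.0021, so compression steel does yield.
M_n = (A_s − A'_s) f_y (d − a/2) + A'_s f_y (d − d') = [2448500 × (765 − 108.12) + 688900 × (765 − 42)] × 10⁻⁶ = 1608.37 + 498.07 = 2106.44 kN·m.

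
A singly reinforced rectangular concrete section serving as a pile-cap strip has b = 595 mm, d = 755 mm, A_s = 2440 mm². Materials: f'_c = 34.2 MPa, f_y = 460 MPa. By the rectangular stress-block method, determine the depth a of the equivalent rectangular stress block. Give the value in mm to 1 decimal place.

T = A_s f_y = 2440 × 460 = 1122400 N = 1122.4 kN.
Setting C = 0.85 f'_c a b equal to T: a = 1122400/(0.85 × 34.2 × 595) = 64.9 mm.

a ≈ 64.9 mm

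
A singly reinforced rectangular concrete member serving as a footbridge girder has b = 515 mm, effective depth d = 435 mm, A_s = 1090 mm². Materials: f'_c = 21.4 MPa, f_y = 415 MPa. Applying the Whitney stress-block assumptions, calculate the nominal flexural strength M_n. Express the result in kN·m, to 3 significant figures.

T = A_s f_y = 1090 × 415 = 452350 N = 452.35 kN.
From C = T: a = T/(0.85 f'_c b) = 452350/(0.85 × 21.4 × 515) = 48.29 mm.
M_n = T(d − a/2) = 452.35 kN × (435 − 24.145) mm = 185.85 kN·m.

M_n ≈ 186 kN·m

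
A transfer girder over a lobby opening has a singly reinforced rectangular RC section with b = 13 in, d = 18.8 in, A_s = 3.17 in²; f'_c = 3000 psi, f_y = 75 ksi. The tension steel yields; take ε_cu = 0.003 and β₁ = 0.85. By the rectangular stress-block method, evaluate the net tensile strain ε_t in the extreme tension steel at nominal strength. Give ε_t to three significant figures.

ε_t ≈ 0.00368

a = A_s f_y/(0.85 f'_c b) = 7.172 in.
β₁ = 0.85, so c = a/β₁ = 7.172/0.85 = 8.438 in.
From the linear strain diagram with ε_cu = 0.003: ε_t = 0.003 (d − c)/c = 0.003 × (18.8 − 8.438)/8.438 = 0.00368.
ε_t < 0.004 — the section is over-reinforced for flexure under ACI limits.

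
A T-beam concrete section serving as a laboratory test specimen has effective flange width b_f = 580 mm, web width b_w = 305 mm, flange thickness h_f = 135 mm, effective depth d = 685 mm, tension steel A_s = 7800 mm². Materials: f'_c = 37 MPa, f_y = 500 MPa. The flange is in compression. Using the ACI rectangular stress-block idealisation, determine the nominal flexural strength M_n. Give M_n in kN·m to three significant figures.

Tension: T = A_s f_y = 7800 × 500 = 3900000 N.
Try a within the flange: a = T/(0.85 f'_c b_f) = 3900000/(0.85 × 37 × 580) = 213.80 mm.
a = 213.80 > h_f = 135 mm: the block extends into the web. Split into flange-overhang and web parts.
C_f = 0.85 f'_c (b_f − b_w) h_f = 0.85 × 37 × (580 − 305) × 135 = 1167581 N.
Remaining web compression depth: a_w = (T − C_f)/(0.85 f'_c b_w) = (3900000 − 1167581)/(0.85 × 37 × 305) = 284.86 mm.
M_n = C_f(d − h_f/2) + (T − C_f)(d − a_w/2) = 1167581 × (685 − 67.5) + 2732419 × (685 − 142.43) = 720.98 + 1482.53 = 2203.51 × 10⁶ N·mm.
M_n = 2203.51 kN·m.

M_n ≈ 2200 kN·m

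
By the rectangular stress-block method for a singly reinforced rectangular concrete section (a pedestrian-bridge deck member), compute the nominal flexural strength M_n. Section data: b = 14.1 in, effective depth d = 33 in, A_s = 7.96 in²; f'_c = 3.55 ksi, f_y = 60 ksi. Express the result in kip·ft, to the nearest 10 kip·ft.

M_n ≈ 1090 kip·ft

T = A_s f_y = 7.96 × 60 = 477.6 kips.
a = T/(0.85 f'_c b) = 477.6/(0.85 × 3.55 × 14.1) = 11.225 in.
M_n = T(d − a/2) = 477.6 × (33 − 5.6125) = 13080.3 kip·in = 13080.3/12 = 1090.03 kip·ft.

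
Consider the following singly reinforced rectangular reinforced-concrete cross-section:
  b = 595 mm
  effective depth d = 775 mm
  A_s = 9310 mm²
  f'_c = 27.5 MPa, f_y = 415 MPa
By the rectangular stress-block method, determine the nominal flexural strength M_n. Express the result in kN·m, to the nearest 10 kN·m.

T = A_s f_y = 9310 × 415 = 3863650 N = 3863.65 kN.
From C = T: a = T/(0.85 f'_c b) = 3863650/(0.85 × 27.5 × 595) = 277.80 mm.
M_n = T(d − a/2) = 3863.65 kN × (775 − 138.9) mm = 2457.67 kN·m.

M_n ≈ 2460 kN·m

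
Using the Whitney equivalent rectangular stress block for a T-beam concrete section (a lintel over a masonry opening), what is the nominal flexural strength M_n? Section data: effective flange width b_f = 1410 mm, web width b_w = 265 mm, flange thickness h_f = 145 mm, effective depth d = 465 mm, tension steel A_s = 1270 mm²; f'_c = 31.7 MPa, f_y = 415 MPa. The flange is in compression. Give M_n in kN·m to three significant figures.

Tension: T = A_s f_y = 1270 × 415 = 527050 N.
Try a within the flange: a = T/(0.85 f'_c b_f) = 527050/(0.85 × 31.7 × 1410) = 13.87 mm.
Since a = 13.87 ≤ h_f = 145 mm, the stress block lies entirely in the flange; analyse as a rectangular beam of width b_f.
M_n = T(d − a/2) = 527050 × (465 − 6.935) = 241.42 × 10⁶ N·mm.
M_n = 241.42 kN·m.

M_n ≈ 241 kN·m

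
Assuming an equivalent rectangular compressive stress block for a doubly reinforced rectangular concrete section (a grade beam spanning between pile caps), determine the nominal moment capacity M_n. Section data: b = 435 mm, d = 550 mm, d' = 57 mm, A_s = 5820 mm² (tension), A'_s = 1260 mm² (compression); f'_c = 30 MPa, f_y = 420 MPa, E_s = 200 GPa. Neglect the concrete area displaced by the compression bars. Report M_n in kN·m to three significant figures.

M_n ≈ 1150 kN·m

Assume both tension and compression steel yield.
Net tension couple steel: A_s − A'_s = 4560 mm².
a = (A_s − A'_s) f_y / (0.85 f'_c b) = 1915200/(0.85 × 30 × 435) = 172.66 mm.
c = a/β₁ = 172.66/0.836 = 206.53 mm; ε'_s = 0.003(c − d')/c = 0.0022 ≥ f_y/E_s = 0.0021, so compression steel does yield.
M_n = (A_s − A'_s) f_y (d − a/2) + A'_s f_y (d − d') = [1915200 × (550 − 86.33) + 529200 × (550 − 57)] × 10⁻⁶ = 888.02 + 260.90 = 1148.92 kN·m.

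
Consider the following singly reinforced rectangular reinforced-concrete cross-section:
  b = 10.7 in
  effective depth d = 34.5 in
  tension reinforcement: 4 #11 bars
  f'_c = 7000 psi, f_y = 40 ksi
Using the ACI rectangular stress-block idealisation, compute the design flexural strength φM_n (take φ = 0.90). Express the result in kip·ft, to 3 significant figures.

φM_n ≈ 609 kip·ft

A_s = 4 × 1.56 = 6.24 in².
T = A_s f_y = 6.24 × 40 = 249.6 kips.
a = T/(0.85 f'_c b) = 249.6/(0.85 × 7 × 10.7) = 3.921 in.
M_n = T(d − a/2) = 249.6 × (34.5 − 1.9605) = 8121.9 kip·in = 8121.9/12 = 676.83 kip·ft.
φM_n = 0.90 × 676.83 = 609.15 kip·ft.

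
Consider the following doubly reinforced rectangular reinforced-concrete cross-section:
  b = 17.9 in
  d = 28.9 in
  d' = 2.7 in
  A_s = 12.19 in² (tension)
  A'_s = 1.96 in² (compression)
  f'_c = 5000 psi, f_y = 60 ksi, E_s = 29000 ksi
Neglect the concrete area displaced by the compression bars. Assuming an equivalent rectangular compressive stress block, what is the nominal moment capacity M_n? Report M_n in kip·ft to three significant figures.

M_n ≈ 1530 kip·ft

Assume both steels yield.
a = (A_s − A'_s) f_y/(0.85 f'_c b) = (12.19 − 1.96) × 60/(0.85 × 5 × 17.9) = 8.068 in.
c = a/β₁ = 8.068/0.8 = 10.085 in; ε'_s = 0.003(c − d')/c = 0.0022 ≥ ε_y = 0.0021, so the compression steel yields.
M_n = (A_s − A'_s) f_y (d − a/2) + A'_s f_y (d − d') = 613.8 × (28.9 − 4.034) + 117.6 × (28.9 − 2.7) = 15262.8 + 3081.1 = 18343.9 kip·in = 18343.9/12 = 1528.66 kip·ft.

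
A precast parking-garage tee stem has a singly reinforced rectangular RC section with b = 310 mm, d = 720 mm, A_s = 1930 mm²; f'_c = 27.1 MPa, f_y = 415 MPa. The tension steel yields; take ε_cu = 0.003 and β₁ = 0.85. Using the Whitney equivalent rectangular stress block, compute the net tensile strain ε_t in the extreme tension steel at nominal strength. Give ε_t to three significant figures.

a = A_s f_y/(0.85 f'_c b) = 112.16 mm.
β₁ = 0.85, so c = a/β₁ = 112.16/0.85 = 131.95 mm.
From the linear strain diagram with ε_cu = 0.003: ε_t = 0.003 (d − c)/c = 0.003 × (720 − 131.95)/131.95 = 0.0134.
Since ε_t ≥ 0.005, the section is tension-controlled.

ε_t ≈ 0.0134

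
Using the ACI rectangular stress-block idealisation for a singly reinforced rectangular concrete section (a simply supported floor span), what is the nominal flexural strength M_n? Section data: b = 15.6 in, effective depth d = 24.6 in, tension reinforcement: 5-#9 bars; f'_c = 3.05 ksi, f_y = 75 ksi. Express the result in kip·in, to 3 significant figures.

M_n ≈ 7490 kip·in

A_s = 5 × 1 = 5 in².
T = A_s f_y = 5 × 75 = 375 kips.
a = T/(0.85 f'_c b) = 375/(0.85 × 3.05 × 15.6) = 9.272 in.
M_n = T(d − a/2) = 375 × (24.6 − 4.636) = 7486.5 kip·in.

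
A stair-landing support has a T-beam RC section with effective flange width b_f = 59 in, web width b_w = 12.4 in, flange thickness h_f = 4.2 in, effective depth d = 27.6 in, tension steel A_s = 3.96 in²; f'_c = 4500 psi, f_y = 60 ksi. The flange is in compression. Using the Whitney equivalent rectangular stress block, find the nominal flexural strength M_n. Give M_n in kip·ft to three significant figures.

Tension: T = A_s f_y = 3.96 × 60 = 237.6 kips.
Try a within the flange: a = T/(0.85 f'_c b_f) = 237.6/(0.85 × 4.5 × 59) = 1.053 in.
Since a = 1.053 ≤ h_f = 4.2 in, the stress block lies entirely in the flange; analyse as a rectangular beam of width b_f.
M_n = T(d − a/2) = 237.6 × (27.6 − 0.5265) = 6432.7 kip·in.
M_n = 6432.7/12 = 536.06 kip·ft.

M_n ≈ 536 kip·ft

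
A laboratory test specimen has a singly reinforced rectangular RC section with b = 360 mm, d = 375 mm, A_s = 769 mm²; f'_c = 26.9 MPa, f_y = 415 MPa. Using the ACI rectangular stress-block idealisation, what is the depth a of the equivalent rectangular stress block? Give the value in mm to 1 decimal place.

T = A_s f_y = 769 × 415 = 319135 N = 319.135 kN.
Setting C = 0.85 f'_c a b equal to T: a = 319135/(0.85 × 26.9 × 360) = 38.8 mm.

a ≈ 38.8 mm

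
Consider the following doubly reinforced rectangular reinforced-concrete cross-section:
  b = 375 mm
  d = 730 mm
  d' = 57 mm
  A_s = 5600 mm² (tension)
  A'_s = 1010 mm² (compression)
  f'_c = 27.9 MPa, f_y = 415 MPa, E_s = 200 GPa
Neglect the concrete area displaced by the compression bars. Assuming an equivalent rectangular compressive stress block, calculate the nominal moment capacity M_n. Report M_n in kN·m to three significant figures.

M_n ≈ 1470 kN·m

Assume both tension and compression steel yield.
Net tension couple steel: A_s − A'_s = 4590 mm².
a = (A_s − A'_s) f_y / (0.85 f'_c b) = 1904850/(0.85 × 27.9 × 375) = 214.19 mm.
c = a/β₁ = 214.19/0.85 = 251.99 mm; ε'_s = 0.003(c − d')/c = 0.0023 ≥ f_y/E_s = 0.0021, so compression steel does yield.
M_n = (A_s − A'_s) f_y (d − a/2) + A'_s f_y (d − d') = [1904850 × (730 − 107.095) + 419150 × (730 − 57)] × 10⁻⁶ = 1186.54 + 282.09 = 1468.63 kN·m.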